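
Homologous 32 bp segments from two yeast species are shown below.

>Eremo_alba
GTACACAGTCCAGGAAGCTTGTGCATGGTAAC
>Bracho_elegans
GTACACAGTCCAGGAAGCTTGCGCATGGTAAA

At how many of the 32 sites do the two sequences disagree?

The sequences differ at positions 22 (T/C), 32 (C/A).
That gives 2 mismatches out of 32 aligned sites, so the Hamming distance is 2.

2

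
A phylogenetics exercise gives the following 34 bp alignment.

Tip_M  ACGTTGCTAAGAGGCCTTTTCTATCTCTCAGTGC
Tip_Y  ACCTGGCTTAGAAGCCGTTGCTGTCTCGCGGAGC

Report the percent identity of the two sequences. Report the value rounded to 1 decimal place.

Differing sites — 3:G/C; 5:T/G; 9:A/T; 13:G/A; 17:T/G; 20:T/G; 23:A/G; 28:T/G; 30:A/G; 32:T/A.
24 of the 34 sites match, so the percent identity is 24/34 × 100 = 70.6%.

70.6%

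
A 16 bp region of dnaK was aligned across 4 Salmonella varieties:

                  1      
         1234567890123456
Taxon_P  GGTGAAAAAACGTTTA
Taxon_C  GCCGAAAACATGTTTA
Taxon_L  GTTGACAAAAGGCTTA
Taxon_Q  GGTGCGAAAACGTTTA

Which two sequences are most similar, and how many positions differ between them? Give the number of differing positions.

Pairwise Hamming distances:
  Taxon_P vs Taxon_C: 4
  Taxon_P vs Taxon_L: 4
  Taxon_P vs Taxon_Q: 2
  Taxon_C vs Taxon_L: 6
  Taxon_C vs Taxon_Q: 6
  Taxon_L vs Taxon_Q: 5
The smallest is 2, between Taxon_P and Taxon_Q.

2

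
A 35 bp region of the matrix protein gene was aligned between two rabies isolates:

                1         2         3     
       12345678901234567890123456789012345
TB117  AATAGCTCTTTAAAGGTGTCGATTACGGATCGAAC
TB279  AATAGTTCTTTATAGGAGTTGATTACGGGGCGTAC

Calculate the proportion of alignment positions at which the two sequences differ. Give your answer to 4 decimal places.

Mismatches occur at site 6 (C↔T), site 13 (A↔T), site 17 (T↔A), site 20 (C↔T), site 29 (A↔G), site 30 (T↔G), site 33 (A↔T).
There are 7 differences over 35 sites, so p = 7/35 = 0.2000.

0.2000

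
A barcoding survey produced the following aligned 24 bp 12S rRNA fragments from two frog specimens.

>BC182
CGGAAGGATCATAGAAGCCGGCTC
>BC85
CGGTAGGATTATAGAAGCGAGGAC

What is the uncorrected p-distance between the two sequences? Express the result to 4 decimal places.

0.2500

Mismatches occur at site 4 (A↔T), site 10 (C↔T), site 19 (C↔G), site 20 (G↔A), site 22 (C↔G), site 23 (T↔A).
There are 6 differences over 24 sites, so p = 6/24 = 0.2500.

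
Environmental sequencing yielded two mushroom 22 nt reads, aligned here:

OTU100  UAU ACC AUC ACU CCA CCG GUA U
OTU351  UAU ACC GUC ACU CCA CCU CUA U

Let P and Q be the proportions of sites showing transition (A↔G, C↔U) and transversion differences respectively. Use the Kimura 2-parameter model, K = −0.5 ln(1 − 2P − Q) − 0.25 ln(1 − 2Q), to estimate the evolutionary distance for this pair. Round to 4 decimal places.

Mismatches occur at site 7 (A/G, transition), site 18 (G/U, transversion), site 19 (G/C, transversion).
Of the 3 differences, 1 transition and 2 transversions over 22 sites: P = 1/22 = 0.045455, Q = 2/22 = 0.090909.
d = −0.5·ln(0.818181) − 0.25·ln(0.818182) = −0.5·(-0.200672) − 0.25·(-0.200670) = 0.1505.

0.1505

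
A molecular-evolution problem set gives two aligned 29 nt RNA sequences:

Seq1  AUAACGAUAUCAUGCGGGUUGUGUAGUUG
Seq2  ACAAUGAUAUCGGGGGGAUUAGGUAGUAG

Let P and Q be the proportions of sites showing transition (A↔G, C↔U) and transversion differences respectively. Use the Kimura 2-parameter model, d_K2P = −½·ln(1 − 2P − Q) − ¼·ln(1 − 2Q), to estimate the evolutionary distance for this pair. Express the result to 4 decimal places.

0.4103

The sequences differ at positions 2 (U/C, transition), 5 (C/U, transition), 12 (A/G, transition), 13 (U/G, transversion), 15 (C/G, transversion), 18 (G/A, transition), 21 (G/A, transition), 22 (U/G, transversion), 28 (U/A, transversion).
Of the 9 differences, 5 transitions and 4 transversions over 29 sites: P = 5/29 = 0.172414, Q = 4/29 = 0.137931.
d = −0.5·ln(0.517241) − 0.25·ln(0.724138) = −0.5·(-0.659246) − 0.25·(-0.322773) = 0.4103.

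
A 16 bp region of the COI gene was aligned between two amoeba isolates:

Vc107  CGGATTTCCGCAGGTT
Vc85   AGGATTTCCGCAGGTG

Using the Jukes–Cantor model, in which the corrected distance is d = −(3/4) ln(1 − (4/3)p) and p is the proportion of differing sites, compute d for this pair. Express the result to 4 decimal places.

The sequences differ at positions 1 (C/A), 16 (T/G).
p = 2/16 = 0.125000.
d = −0.75 · ln(1 − (4/3)·0.125000) = −0.75 · ln(0.833333) = −0.75 · (-0.182322) = 0.1367.

0.1367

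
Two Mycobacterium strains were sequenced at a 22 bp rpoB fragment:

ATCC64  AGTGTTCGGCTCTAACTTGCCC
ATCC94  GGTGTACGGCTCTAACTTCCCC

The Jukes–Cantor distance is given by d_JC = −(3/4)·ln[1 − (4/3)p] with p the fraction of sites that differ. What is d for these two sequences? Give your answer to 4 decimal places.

The sequences differ at positions 1 (A/G), 6 (T/A), 19 (G/C).
p = 3/22 = 0.136364.
d = −0.75 · ln(1 − (4/3)·0.136364) = −0.75 · ln(0.818181) = −0.75 · (-0.200672) = 0.1505.

0.1505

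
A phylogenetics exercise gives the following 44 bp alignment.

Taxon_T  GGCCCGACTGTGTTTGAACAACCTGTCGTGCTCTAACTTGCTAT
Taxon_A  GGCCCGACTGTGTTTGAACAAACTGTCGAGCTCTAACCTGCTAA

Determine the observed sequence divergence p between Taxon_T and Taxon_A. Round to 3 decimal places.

0.091

Differing sites — 22:C/A; 29:T/A; 38:T/C; 44:T/A.
There are 4 differences over 44 sites, so p = 4/44 = 0.091.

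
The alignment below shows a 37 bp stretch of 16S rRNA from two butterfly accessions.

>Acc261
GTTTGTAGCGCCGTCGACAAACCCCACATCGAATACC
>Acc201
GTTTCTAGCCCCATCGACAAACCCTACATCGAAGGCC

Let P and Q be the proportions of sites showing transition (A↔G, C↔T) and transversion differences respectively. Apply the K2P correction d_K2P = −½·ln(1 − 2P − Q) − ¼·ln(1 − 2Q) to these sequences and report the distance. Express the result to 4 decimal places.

0.1836

Differing sites — 5:G/C (Tv); 10:G/C (Tv); 13:G/A (Ti); 25:C/T (Ti); 34:T/G (Tv); 35:A/G (Ti).
Of the 6 differences, 3 transitions and 3 transversions over 37 sites: P = 3/37 = 0.081081, Q = 3/37 = 0.081081.
d = −0.5·ln(0.756757) − 0.25·ln(0.837838) = −0.5·(-0.278713) − 0.25·(-0.176931) = 0.1836.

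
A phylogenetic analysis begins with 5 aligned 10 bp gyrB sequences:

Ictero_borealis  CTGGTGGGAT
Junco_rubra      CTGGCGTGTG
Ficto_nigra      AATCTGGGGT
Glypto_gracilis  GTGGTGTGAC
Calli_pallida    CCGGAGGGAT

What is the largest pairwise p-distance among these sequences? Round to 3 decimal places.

0.800

Pairwise Hamming distances:
  Ictero_borealis vs Junco_rubra: 4
  Ictero_borealis vs Ficto_nigra: 5
  Ictero_borealis vs Glypto_gracilis: 3
  Ictero_borealis vs Calli_pallida: 2
  Junco_rubra vs Ficto_nigra: 8
  Junco_rubra vs Glypto_gracilis: 4
  Junco_rubra vs Calli_pallida: 5
  Ficto_nigra vs Glypto_gracilis: 7
  Ficto_nigra vs Calli_pallida: 6
  Glypto_gracilis vs Calli_pallida: 5
The largest is 8 mismatches, between Junco_rubra and Ficto_nigra; p = 8/10 = 0.800.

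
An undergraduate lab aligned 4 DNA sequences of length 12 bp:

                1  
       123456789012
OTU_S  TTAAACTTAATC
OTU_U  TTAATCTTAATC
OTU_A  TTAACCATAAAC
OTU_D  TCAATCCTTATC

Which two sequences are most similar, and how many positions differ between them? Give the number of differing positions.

1

Pairwise Hamming distances:
  OTU_S vs OTU_U: 1
  OTU_S vs OTU_A: 3
  OTU_S vs OTU_D: 4
  OTU_U vs OTU_A: 3
  OTU_U vs OTU_D: 3
  OTU_A vs OTU_D: 5
The smallest is 1, between OTU_S and OTU_U.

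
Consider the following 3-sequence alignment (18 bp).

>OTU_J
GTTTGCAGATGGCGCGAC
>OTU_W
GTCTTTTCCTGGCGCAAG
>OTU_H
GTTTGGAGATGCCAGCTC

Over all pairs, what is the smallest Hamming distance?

6

Pairwise Hamming distances:
  OTU_J vs OTU_W: 8
  OTU_J vs OTU_H: 6
  OTU_W vs OTU_H: 12
The smallest is 6, between OTU_J and OTU_H.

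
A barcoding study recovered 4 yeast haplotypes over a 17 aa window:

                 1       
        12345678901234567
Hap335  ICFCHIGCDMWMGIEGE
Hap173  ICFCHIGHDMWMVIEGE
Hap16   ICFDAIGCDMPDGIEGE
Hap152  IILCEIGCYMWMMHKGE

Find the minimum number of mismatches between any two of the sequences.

Pairwise Hamming distances:
  Hap335 vs Hap173: 2
  Hap335 vs Hap16: 4
  Hap335 vs Hap152: 7
  Hap173 vs Hap16: 6
  Hap173 vs Hap152: 8
  Hap16 vs Hap152: 10
The smallest is 2, between Hap335 and Hap173.

2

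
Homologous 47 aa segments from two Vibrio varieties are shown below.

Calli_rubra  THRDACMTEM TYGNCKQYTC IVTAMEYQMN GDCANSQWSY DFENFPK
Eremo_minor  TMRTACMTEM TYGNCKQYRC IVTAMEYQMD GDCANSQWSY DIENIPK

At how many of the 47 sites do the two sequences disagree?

6

Mismatches occur at site 2 (H/M), site 4 (D/T), site 19 (T/R), site 30 (N/D), site 42 (F/I), site 45 (F/I).
That gives 6 mismatches out of 47 aligned sites, so the Hamming distance is 6.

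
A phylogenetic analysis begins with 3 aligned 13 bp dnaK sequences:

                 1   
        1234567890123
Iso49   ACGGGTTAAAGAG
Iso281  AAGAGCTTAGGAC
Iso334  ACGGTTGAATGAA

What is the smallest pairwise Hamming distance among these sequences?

4

Pairwise Hamming distances:
  Iso49 vs Iso281: 6
  Iso49 vs Iso334: 4
  Iso281 vs Iso334: 8
The smallest is 4, between Iso49 and Iso334.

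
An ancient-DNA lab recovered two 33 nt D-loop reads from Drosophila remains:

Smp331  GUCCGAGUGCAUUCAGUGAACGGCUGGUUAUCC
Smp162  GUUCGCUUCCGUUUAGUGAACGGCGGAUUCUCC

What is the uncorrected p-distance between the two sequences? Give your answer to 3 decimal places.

Mismatches occur at site 3 (C→U), site 6 (A→C), site 7 (G→U), site 9 (G→C), site 11 (A→G), site 14 (C→U), site 25 (U→G), site 27 (G→A), site 30 (A→C).
There are 9 differences over 33 sites, so p = 9/33 = 0.273.

0.273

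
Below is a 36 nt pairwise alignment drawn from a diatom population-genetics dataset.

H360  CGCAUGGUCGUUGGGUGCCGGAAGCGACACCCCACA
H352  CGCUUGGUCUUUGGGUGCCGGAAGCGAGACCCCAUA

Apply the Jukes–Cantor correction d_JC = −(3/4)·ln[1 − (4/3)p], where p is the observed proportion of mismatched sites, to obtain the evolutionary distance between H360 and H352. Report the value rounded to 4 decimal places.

Differing sites — 4:A/U; 10:G/U; 28:C/G; 35:C/U.
p = 4/36 = 0.111111.
d = −0.75 · ln(1 − (4/3)·0.111111) = −0.75 · ln(0.851852) = −0.75 · (-0.160342) = 0.1203.

0.1203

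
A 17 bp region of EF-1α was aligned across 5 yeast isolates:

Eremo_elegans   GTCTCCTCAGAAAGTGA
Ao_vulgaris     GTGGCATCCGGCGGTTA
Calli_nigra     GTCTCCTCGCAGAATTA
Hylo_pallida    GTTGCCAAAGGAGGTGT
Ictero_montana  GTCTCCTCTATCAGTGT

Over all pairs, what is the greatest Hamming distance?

Pairwise Hamming distances:
  Eremo_elegans vs Ao_vulgaris: 8
  Eremo_elegans vs Calli_nigra: 5
  Eremo_elegans vs Hylo_pallida: 7
  Eremo_elegans vs Ictero_montana: 5
  Ao_vulgaris vs Calli_nigra: 9
  Ao_vulgaris vs Hylo_pallida: 8
  Ao_vulgaris vs Ictero_montana: 9
  Calli_nigra vs Hylo_pallida: 12
  Calli_nigra vs Ictero_montana: 7
  Hylo_pallida vs Ictero_montana: 9
The largest is 12, between Calli_nigra and Hylo_pallida.

12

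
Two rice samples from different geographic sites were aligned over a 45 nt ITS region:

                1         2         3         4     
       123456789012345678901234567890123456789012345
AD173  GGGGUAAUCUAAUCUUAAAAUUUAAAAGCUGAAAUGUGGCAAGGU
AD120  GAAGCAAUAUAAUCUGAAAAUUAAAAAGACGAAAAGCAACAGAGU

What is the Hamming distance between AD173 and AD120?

14

Mismatches occur at site 2 (G↔A), site 3 (G↔A), site 5 (U↔C), site 9 (C↔A), site 16 (U↔G), site 23 (U↔A), site 29 (C↔A), site 30 (U↔C), site 35 (U↔A), site 37 (U↔C), site 38 (G↔A), site 39 (G↔A), site 42 (A↔G), site 43 (G↔A).
That gives 14 mismatches out of 45 aligned sites, so the Hamming distance is 14.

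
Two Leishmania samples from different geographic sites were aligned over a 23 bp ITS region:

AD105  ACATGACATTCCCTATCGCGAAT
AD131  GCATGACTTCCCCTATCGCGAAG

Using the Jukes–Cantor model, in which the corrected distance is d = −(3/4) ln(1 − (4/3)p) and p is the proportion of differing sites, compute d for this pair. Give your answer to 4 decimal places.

0.1979

Mismatches occur at site 1 (A→G), site 8 (A→T), site 10 (T→C), site 23 (T→G).
p = 4/23 = 0.173913.
d = −0.75 · ln(1 − (4/3)·0.173913) = −0.75 · ln(0.768116) = −0.75 · (-0.263815) = 0.1979.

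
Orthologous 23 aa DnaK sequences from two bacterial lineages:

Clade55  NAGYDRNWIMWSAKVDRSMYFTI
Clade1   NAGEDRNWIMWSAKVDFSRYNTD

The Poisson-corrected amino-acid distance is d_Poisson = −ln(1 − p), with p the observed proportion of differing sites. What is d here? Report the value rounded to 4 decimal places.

Differing sites — 4:Y/E; 17:R/F; 19:M/R; 21:F/N; 23:I/D.
p = 5/23 = 0.217391.
d = −ln(1 − 0.217391) = −ln(0.782609) = 0.2451.

0.2451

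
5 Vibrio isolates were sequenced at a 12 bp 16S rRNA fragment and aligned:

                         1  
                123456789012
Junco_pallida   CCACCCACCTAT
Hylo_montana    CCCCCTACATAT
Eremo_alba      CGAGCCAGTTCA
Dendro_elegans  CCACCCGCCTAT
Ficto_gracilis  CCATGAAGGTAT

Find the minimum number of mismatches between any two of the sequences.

Pairwise Hamming distances:
  Junco_pallida vs Hylo_montana: 3
  Junco_pallida vs Eremo_alba: 6
  Junco_pallida vs Dendro_elegans: 1
  Junco_pallida vs Ficto_gracilis: 5
  Hylo_montana vs Eremo_alba: 8
  Hylo_montana vs Dendro_elegans: 4
  Hylo_montana vs Ficto_gracilis: 6
  Eremo_alba vs Dendro_elegans: 7
  Eremo_alba vs Ficto_gracilis: 7
  Dendro_elegans vs Ficto_gracilis: 6
The smallest is 1, between Junco_pallida and Dendro_elegans.

1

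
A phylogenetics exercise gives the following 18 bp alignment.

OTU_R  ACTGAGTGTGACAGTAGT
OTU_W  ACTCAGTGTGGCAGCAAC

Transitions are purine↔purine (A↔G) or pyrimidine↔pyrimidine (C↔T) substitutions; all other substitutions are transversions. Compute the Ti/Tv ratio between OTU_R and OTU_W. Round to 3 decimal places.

4.000

Mismatches occur at site 4 (G/C, transversion), site 11 (A/G, transition), site 15 (T/C, transition), site 17 (G/A, transition), site 18 (T/C, transition).
Of the 5 differences, 4 transitions and 1 transversion, so Ti/Tv = 4/1 = 4.000.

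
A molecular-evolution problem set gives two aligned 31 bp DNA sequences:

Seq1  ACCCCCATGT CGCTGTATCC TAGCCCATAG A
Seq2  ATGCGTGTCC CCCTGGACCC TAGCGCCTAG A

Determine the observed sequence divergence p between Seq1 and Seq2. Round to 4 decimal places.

Differing sites — 2:C/T; 3:C/G; 5:C/G; 6:C/T; 7:A/G; 9:G/C; 10:T/C; 12:G/C; 16:T/G; 18:T/C; 25:C/G; 27:A/C.
There are 12 differences over 31 sites, so p = 12/31 = 0.3871.

0.3871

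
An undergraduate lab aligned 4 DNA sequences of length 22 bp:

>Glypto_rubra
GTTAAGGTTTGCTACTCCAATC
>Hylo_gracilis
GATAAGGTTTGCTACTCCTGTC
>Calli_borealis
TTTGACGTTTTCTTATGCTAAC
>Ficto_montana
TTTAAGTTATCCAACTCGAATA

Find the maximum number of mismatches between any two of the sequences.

13

Pairwise Hamming distances:
  Glypto_rubra vs Hylo_gracilis: 3
  Glypto_rubra vs Calli_borealis: 9
  Glypto_rubra vs Ficto_montana: 7
  Hylo_gracilis vs Calli_borealis: 10
  Hylo_gracilis vs Ficto_montana: 10
  Calli_borealis vs Ficto_montana: 13
The largest is 13, between Calli_borealis and Ficto_montana.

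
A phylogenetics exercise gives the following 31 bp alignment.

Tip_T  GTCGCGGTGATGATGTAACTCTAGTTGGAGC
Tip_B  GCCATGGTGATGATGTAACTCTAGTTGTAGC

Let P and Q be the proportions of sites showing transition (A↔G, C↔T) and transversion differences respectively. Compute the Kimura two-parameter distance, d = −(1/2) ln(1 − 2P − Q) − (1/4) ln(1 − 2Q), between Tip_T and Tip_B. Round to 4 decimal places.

Mismatches occur at site 2 (T→C, transition), site 4 (G→A, transition), site 5 (C→T, transition), site 28 (G→T, transversion).
Of the 4 differences, 3 transitions and 1 transversion over 31 sites: P = 3/31 = 0.096774, Q = 1/31 = 0.032258.
d = −0.5·ln(0.774194) − 0.25·ln(0.935484) = −0.5·(-0.255933) − 0.25·(-0.066691) = 0.1446.

0.1446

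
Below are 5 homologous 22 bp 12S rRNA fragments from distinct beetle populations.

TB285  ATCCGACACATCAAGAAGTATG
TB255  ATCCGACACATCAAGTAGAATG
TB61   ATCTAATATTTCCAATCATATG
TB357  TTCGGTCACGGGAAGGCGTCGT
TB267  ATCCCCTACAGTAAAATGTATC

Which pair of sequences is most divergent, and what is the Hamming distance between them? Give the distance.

16

Pairwise Hamming distances:
  TB285 vs TB255: 2
  TB285 vs TB61: 10
  TB285 vs TB357: 11
  TB285 vs TB267: 8
  TB255 vs TB61: 10
  TB255 vs TB357: 12
  TB255 vs TB267: 10
  TB61 vs TB357: 16
  TB61 vs TB267: 12
  TB357 vs TB267: 13
The largest is 16, between TB61 and TB357.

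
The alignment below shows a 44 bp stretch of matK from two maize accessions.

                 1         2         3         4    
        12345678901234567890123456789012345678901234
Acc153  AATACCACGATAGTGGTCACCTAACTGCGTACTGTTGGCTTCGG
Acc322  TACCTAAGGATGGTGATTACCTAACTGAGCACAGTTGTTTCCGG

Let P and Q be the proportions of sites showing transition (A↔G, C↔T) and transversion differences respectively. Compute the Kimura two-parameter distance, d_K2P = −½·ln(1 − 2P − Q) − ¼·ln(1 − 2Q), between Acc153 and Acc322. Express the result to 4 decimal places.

0.4656

Mismatches occur at site 1 (A↔T, transversion), site 3 (T↔C, transition), site 4 (A↔C, transversion), site 5 (C↔T, transition), site 6 (C↔A, transversion), site 8 (C↔G, transversion), site 12 (A↔G, transition), site 16 (G↔A, transition), site 18 (C↔T, transition), site 28 (C↔A, transversion), site 30 (T↔C, transition), site 33 (T↔A, transversion), site 38 (G↔T, transversion), site 39 (C↔T, transition), site 41 (T↔C, transition).
Of the 15 differences, 8 transitions and 7 transversions over 44 sites: P = 8/44 = 0.181818, Q = 7/44 = 0.159091.
d = −0.5·ln(0.477273) − 0.25·ln(0.681818) = −0.5·(-0.739667) − 0.25·(-0.382993) = 0.4656.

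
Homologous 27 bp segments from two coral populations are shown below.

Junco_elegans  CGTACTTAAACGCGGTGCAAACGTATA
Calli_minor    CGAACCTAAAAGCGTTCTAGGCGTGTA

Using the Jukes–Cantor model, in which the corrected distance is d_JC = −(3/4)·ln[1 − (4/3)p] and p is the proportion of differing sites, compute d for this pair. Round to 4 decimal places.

The sequences differ at positions 3 (T/A), 6 (T/C), 11 (C/A), 15 (G/T), 17 (G/C), 18 (C/T), 20 (A/G), 21 (A/G), 25 (A/G).
p = 9/27 = 0.333333.
d = −0.75 · ln(1 − (4/3)·0.333333) = −0.75 · ln(0.555556) = −0.75 · (-0.587786) = 0.4408.

0.4408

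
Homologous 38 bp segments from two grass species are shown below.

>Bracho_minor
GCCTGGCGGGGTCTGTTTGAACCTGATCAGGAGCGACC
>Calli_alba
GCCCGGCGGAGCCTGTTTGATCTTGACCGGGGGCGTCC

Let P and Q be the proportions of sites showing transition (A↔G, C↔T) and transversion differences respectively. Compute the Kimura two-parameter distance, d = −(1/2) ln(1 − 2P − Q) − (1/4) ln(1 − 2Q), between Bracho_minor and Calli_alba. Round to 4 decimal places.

Mismatches occur at site 4 (T/C, transition), site 10 (G/A, transition), site 12 (T/C, transition), site 21 (A/T, transversion), site 23 (C/T, transition), site 27 (T/C, transition), site 29 (A/G, transition), site 32 (A/G, transition), site 36 (A/T, transversion).
Of the 9 differences, 7 transitions and 2 transversions over 38 sites: P = 7/38 = 0.184211, Q = 2/38 = 0.052632.
d = −0.5·ln(0.578946) − 0.25·ln(0.894736) = −0.5·(-0.546546) − 0.25·(-0.111227) = 0.3011.

0.3011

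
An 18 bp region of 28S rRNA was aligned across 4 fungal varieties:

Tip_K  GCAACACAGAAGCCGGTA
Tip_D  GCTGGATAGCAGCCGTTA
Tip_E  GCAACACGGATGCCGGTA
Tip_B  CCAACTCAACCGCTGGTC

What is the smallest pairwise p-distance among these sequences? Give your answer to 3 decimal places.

0.111

Pairwise Hamming distances:
  Tip_K vs Tip_D: 6
  Tip_K vs Tip_E: 2
  Tip_K vs Tip_B: 7
  Tip_D vs Tip_E: 8
  Tip_D vs Tip_B: 11
  Tip_E vs Tip_B: 8
The smallest is 2 mismatches, between Tip_K and Tip_E; p = 2/18 = 0.111.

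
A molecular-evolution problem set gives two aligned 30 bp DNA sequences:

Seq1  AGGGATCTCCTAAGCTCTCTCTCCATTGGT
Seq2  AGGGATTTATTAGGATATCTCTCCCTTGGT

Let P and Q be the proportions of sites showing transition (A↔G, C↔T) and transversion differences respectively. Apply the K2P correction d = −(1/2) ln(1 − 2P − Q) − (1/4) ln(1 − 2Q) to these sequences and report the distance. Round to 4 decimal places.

Mismatches occur at site 7 (C/T, transition), site 9 (C/A, transversion), site 10 (C/T, transition), site 13 (A/G, transition), site 15 (C/A, transversion), site 17 (C/A, transversion), site 25 (A/C, transversion).
Of the 7 differences, 3 transitions and 4 transversions over 30 sites: P = 3/30 = 0.100000, Q = 4/30 = 0.133333.
d = −0.5·ln(0.666667) − 0.25·ln(0.733334) = −0.5·(-0.405465) − 0.25·(-0.310154) = 0.2803.

0.2803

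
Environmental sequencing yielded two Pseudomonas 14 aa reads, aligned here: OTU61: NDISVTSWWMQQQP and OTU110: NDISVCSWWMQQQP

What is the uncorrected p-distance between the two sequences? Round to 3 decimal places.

0.071

The sequences differ at position 6 (T/C).
There are 1 differences over 14 sites, so p = 1/14 = 0.071.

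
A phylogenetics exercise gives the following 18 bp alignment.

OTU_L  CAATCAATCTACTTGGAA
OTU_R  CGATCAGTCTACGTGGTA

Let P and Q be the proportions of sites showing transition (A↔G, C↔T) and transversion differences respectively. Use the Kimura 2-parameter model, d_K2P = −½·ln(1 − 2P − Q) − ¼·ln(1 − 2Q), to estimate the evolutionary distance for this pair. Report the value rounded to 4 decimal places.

Mismatches occur at site 2 (A↔G, transition), site 7 (A↔G, transition), site 13 (T↔G, transversion), site 17 (A↔T, transversion).
Of the 4 differences, 2 transitions and 2 transversions over 18 sites: P = 2/18 = 0.111111, Q = 2/18 = 0.111111.
d = −0.5·ln(0.666667) − 0.25·ln(0.777778) = −0.5·(-0.405465) − 0.25·(-0.251314) = 0.2656.

0.2656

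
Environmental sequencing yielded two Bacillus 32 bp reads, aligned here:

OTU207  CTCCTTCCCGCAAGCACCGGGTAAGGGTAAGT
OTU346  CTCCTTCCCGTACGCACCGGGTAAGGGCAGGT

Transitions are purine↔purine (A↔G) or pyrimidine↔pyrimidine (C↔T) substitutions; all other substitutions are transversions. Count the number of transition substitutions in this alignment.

The sequences differ at positions 11 (C/T, transition), 13 (A/C, transversion), 28 (T/C, transition), 30 (A/G, transition).
Of the 4 differences, 3 transitions and 1 transversion, so the answer is 3.

3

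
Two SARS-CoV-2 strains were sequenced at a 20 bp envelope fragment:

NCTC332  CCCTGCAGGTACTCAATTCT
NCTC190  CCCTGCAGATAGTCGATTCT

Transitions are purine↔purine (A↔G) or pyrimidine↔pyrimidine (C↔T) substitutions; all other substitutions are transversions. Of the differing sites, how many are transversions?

Mismatches occur at site 9 (G/A, transition), site 12 (C/G, transversion), site 15 (A/G, transition).
Of the 3 differences, 2 transitions and 1 transversion, so the answer is 1.

1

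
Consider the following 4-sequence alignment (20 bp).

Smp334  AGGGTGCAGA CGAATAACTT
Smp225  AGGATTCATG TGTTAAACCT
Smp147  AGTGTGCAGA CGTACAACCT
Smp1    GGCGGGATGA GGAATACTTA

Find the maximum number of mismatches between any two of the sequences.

Pairwise Hamming distances:
  Smp334 vs Smp225: 9
  Smp334 vs Smp147: 4
  Smp334 vs Smp1: 9
  Smp225 vs Smp147: 8
  Smp225 vs Smp1: 17
  Smp147 vs Smp1: 12
The largest is 17, between Smp225 and Smp1.

17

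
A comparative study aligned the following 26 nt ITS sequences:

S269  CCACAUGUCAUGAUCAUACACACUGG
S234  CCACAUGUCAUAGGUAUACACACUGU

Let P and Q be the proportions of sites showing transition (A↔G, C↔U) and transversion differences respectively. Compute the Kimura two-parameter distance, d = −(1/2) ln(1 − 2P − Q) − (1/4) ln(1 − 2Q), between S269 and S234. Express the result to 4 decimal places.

0.2256

The sequences differ at positions 12 (G/A, transition), 13 (A/G, transition), 14 (U/G, transversion), 15 (C/U, transition), 26 (G/U, transversion).
Of the 5 differences, 3 transitions and 2 transversions over 26 sites: P = 3/26 = 0.115385, Q = 2/26 = 0.076923.
d = −0.5·ln(0.692307) − 0.25·ln(0.846154) = −0.5·(-0.367726) − 0.25·(-0.167054) = 0.2256.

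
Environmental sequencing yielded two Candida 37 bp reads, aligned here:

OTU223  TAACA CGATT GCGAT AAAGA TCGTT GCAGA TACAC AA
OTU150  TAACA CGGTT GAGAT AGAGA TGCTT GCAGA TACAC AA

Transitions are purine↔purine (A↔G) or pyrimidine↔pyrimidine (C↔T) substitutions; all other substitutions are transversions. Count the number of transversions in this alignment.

3

Mismatches occur at site 8 (A↔G, transition), site 12 (C↔A, transversion), site 17 (A↔G, transition), site 22 (C↔G, transversion), site 23 (G↔C, transversion).
Of the 5 differences, 2 transitions and 3 transversions, so the answer is 3.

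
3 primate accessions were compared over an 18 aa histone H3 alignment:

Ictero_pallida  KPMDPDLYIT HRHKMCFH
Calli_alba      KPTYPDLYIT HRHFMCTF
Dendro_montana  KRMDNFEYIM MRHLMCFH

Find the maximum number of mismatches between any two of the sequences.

11

Pairwise Hamming distances:
  Ictero_pallida vs Calli_alba: 5
  Ictero_pallida vs Dendro_montana: 7
  Calli_alba vs Dendro_montana: 11
The largest is 11, between Calli_alba and Dendro_montana.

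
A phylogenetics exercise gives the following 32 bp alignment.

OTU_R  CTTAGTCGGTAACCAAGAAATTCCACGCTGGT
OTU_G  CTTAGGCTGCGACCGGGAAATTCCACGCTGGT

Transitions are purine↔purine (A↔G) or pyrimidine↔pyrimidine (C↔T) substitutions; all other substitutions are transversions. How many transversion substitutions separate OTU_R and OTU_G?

The sequences differ at positions 6 (T/G, transversion), 8 (G/T, transversion), 10 (T/C, transition), 11 (A/G, transition), 15 (A/G, transition), 16 (A/G, transition).
Of the 6 differences, 4 transitions and 2 transversions, so the answer is 2.

2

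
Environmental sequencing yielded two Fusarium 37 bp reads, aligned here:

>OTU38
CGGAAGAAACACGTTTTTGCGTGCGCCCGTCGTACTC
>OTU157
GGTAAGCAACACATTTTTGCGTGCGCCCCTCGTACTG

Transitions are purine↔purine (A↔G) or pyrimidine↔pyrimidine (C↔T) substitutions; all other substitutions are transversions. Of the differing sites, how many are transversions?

Differing sites — 1:C/G (Tv); 3:G/T (Tv); 7:A/C (Tv); 13:G/A (Ti); 29:G/C (Tv); 37:C/G (Tv).
Of the 6 differences, 1 transition and 5 transversions, so the answer is 5.

5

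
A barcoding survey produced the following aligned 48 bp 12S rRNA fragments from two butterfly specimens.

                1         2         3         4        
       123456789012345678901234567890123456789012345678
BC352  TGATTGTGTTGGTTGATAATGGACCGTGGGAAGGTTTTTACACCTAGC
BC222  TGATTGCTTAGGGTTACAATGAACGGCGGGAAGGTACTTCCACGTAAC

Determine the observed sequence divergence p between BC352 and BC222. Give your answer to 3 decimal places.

0.292

The sequences differ at positions 7 (T/C), 8 (G/T), 10 (T/A), 13 (T/G), 15 (G/T), 17 (T/C), 22 (G/A), 25 (C/G), 27 (T/C), 36 (T/A), 37 (T/C), 40 (A/C), 44 (C/G), 47 (G/A).
There are 14 differences over 48 sites, so p = 14/48 = 0.292.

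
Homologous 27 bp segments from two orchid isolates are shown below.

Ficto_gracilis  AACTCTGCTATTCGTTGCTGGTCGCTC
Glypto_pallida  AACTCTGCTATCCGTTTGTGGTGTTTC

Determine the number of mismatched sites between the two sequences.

Differing sites — 12:T/C; 17:G/T; 18:C/G; 23:C/G; 24:G/T; 25:C/T.
That gives 6 mismatches out of 27 aligned sites, so the Hamming distance is 6.

6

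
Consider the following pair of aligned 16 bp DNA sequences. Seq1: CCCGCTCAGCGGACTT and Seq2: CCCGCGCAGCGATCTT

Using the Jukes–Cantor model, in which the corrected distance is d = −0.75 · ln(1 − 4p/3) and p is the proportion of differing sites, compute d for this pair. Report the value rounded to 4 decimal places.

0.2158

Differing sites — 6:T/G; 12:G/A; 13:A/T.
p = 3/16 = 0.187500.
d = −0.75 · ln(1 − (4/3)·0.187500) = −0.75 · ln(0.750000) = −0.75 · (-0.287682) = 0.2158.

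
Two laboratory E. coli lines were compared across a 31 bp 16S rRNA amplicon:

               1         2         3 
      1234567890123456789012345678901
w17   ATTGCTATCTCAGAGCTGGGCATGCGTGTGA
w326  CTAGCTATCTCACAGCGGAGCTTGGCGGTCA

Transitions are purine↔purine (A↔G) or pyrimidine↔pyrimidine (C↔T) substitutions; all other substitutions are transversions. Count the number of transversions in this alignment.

Mismatches occur at site 1 (A→C, transversion), site 3 (T→A, transversion), site 13 (G→C, transversion), site 17 (T→G, transversion), site 19 (G→A, transition), site 22 (A→T, transversion), site 25 (C→G, transversion), site 26 (G→C, transversion), site 27 (T→G, transversion), site 30 (G→C, transversion).
Of the 10 differences, 1 transition and 9 transversions, so the answer is 9.

9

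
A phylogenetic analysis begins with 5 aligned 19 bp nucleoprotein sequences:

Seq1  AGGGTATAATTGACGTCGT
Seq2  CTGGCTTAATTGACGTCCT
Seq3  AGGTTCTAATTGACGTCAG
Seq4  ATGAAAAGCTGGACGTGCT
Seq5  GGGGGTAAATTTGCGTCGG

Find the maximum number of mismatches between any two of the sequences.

13

Pairwise Hamming distances:
  Seq1 vs Seq2: 5
  Seq1 vs Seq3: 4
  Seq1 vs Seq4: 9
  Seq1 vs Seq5: 7
  Seq2 vs Seq3: 7
  Seq2 vs Seq4: 9
  Seq2 vs Seq5: 8
  Seq3 vs Seq4: 11
  Seq3 vs Seq5: 8
  Seq4 vs Seq5: 13
The largest is 13, between Seq4 and Seq5.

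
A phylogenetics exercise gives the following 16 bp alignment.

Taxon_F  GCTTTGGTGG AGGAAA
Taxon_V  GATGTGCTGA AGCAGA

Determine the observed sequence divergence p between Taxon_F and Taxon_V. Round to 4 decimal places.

The sequences differ at positions 2 (C/A), 4 (T/G), 7 (G/C), 10 (G/A), 13 (G/C), 15 (A/G).
There are 6 differences over 16 sites, so p = 6/16 = 0.3750.

0.3750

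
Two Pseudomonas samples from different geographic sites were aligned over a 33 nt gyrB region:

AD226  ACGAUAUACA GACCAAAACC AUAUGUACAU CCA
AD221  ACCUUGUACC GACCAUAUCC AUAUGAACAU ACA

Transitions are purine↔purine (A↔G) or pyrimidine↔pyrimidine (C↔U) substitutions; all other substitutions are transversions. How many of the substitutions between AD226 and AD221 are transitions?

1

Mismatches occur at site 3 (G↔C, transversion), site 4 (A↔U, transversion), site 6 (A↔G, transition), site 10 (A↔C, transversion), site 16 (A↔U, transversion), site 18 (A↔U, transversion), site 26 (U↔A, transversion), site 31 (C↔A, transversion).
Of the 8 differences, 1 transition and 7 transversions, so the answer is 1.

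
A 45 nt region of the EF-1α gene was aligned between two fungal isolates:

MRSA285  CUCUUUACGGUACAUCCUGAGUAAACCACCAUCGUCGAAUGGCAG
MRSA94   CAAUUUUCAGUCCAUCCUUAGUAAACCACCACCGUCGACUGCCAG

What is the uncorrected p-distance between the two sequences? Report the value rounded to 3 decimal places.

Differing sites — 2:U/A; 3:C/A; 7:A/U; 9:G/A; 12:A/C; 19:G/U; 32:U/C; 39:A/C; 42:G/C.
There are 9 differences over 45 sites, so p = 9/45 = 0.200.

0.200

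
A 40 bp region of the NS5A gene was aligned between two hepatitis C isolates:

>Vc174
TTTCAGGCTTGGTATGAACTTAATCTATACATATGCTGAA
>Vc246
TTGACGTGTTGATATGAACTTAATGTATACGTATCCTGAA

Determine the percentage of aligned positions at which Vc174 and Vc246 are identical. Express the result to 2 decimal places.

The sequences differ at positions 3 (T/G), 4 (C/A), 5 (A/C), 7 (G/T), 8 (C/G), 12 (G/A), 25 (C/G), 31 (A/G), 35 (G/C).
31 of the 40 sites match, so the percent identity is 31/40 × 100 = 77.50%.

77.50%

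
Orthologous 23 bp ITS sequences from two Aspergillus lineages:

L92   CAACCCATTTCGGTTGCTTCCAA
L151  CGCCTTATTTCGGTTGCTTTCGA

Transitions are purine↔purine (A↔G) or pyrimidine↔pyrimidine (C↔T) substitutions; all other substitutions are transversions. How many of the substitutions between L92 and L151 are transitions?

Differing sites — 2:A/G (Ti); 3:A/C (Tv); 5:C/T (Ti); 6:C/T (Ti); 20:C/T (Ti); 22:A/G (Ti).
Of the 6 differences, 5 transitions and 1 transversion, so the answer is 5.

5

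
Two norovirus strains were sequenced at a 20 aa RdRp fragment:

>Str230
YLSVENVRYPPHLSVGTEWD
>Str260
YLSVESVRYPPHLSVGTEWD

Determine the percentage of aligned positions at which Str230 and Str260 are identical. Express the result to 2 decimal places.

A single mismatch occurs at site 6 (N→S).
19 of the 20 sites match, so the percent identity is 19/20 × 100 = 95.00%.

95.00%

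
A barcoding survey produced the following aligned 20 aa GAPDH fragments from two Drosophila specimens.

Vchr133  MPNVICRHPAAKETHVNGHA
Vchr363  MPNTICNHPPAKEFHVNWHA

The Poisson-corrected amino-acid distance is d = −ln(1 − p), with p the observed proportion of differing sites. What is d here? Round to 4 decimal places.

The sequences differ at positions 4 (V/T), 7 (R/N), 10 (A/P), 14 (T/F), 18 (G/W).
p = 5/20 = 0.250000.
d = −ln(1 − 0.250000) = −ln(0.750000) = 0.2877.

0.2877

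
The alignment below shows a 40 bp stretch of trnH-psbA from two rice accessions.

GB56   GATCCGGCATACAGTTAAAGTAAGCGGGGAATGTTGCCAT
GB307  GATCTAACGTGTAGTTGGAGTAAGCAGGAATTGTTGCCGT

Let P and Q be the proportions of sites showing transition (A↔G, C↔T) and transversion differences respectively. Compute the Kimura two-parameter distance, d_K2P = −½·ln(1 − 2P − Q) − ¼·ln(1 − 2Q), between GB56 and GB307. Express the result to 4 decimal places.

The sequences differ at positions 5 (C/T, transition), 6 (G/A, transition), 7 (G/A, transition), 9 (A/G, transition), 11 (A/G, transition), 12 (C/T, transition), 17 (A/G, transition), 18 (A/G, transition), 26 (G/A, transition), 29 (G/A, transition), 31 (A/T, transversion), 39 (A/G, transition).
Of the 12 differences, 11 transitions and 1 transversion over 40 sites: P = 11/40 = 0.275000, Q = 1/40 = 0.025000.
d = −0.5·ln(0.425000) − 0.25·ln(0.950000) = −0.5·(-0.855666) − 0.25·(-0.051293) = 0.4407.

0.4407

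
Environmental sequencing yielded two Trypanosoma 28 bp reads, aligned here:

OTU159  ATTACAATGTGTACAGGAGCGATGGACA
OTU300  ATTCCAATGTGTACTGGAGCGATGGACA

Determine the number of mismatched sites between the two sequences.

Mismatches occur at site 4 (A↔C), site 15 (A↔T).
That gives 2 mismatches out of 28 aligned sites, so the Hamming distance is 2.

2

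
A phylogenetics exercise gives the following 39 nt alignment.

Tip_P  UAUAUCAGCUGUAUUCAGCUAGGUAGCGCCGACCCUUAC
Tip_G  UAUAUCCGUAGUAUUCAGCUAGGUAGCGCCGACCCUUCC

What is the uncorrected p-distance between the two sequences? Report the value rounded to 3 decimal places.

Differing sites — 7:A/C; 9:C/U; 10:U/A; 38:A/C.
There are 4 differences over 39 sites, so p = 4/39 = 0.103.

0.103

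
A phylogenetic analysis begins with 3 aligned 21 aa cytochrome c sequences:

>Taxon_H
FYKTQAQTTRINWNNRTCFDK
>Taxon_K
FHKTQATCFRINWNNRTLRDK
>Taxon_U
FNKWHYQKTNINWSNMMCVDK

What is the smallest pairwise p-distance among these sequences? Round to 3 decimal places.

Pairwise Hamming distances:
  Taxon_H vs Taxon_K: 6
  Taxon_H vs Taxon_U: 10
  Taxon_K vs Taxon_U: 13
The smallest is 6 mismatches, between Taxon_H and Taxon_K; p = 6/21 = 0.286.

0.286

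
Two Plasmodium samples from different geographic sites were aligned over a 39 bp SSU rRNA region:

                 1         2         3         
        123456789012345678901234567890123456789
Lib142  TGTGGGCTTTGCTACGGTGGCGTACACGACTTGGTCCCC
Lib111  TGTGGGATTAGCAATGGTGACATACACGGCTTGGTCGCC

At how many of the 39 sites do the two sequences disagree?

8

Differing sites — 7:C/A; 10:T/A; 13:T/A; 15:C/T; 20:G/A; 22:G/A; 29:A/G; 37:C/G.
That gives 8 mismatches out of 39 aligned sites, so the Hamming distance is 8.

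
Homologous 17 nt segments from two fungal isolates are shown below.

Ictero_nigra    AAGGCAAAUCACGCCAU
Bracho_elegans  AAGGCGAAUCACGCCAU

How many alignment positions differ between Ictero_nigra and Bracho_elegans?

A single mismatch occurs at site 6 (A/G).
That gives 1 mismatch out of 17 aligned sites, so the Hamming distance is 1.

1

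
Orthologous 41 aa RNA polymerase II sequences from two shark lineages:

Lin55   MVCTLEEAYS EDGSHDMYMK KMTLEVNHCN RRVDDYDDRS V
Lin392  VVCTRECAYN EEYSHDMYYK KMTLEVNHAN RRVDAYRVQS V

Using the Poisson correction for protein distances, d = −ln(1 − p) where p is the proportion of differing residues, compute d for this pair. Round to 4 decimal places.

0.3463

Differing sites — 1:M/V; 5:L/R; 7:E/C; 10:S/N; 12:D/E; 13:G/Y; 19:M/Y; 29:C/A; 35:D/A; 37:D/R; 38:D/V; 39:R/Q.
p = 12/41 = 0.292683.
d = −ln(1 − 0.292683) = −ln(0.707317) = 0.3463.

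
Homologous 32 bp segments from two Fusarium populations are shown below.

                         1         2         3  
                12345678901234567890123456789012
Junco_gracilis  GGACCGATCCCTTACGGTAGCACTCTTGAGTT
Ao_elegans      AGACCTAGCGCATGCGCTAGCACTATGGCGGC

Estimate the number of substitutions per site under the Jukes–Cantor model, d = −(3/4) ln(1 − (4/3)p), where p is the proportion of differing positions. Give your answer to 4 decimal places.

Differing sites — 1:G/A; 6:G/T; 8:T/G; 10:C/G; 12:T/A; 14:A/G; 17:G/C; 25:C/A; 27:T/G; 29:A/C; 31:T/G; 32:T/C.
p = 12/32 = 0.375000.
d = −0.75 · ln(1 − (4/3)·0.375000) = −0.75 · ln(0.500000) = −0.75 · (-0.693147) = 0.5199.

0.5199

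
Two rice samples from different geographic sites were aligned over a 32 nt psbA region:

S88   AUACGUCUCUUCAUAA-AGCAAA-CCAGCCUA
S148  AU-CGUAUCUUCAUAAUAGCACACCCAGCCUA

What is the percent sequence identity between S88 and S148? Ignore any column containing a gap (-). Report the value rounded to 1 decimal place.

93.1%

Excluding the 3 gap columns leaves 29 comparable sites.
Mismatches occur at site 7 (C/A), site 22 (A/C).
27 of the 29 comparable sites match, so the percent identity is 27/29 × 100 = 93.1%.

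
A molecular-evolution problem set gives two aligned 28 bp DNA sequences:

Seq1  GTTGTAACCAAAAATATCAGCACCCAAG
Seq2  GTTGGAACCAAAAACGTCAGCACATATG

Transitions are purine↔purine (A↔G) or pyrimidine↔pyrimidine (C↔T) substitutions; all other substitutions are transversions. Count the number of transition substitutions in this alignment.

3

Differing sites — 5:T/G (Tv); 15:T/C (Ti); 16:A/G (Ti); 24:C/A (Tv); 25:C/T (Ti); 27:A/T (Tv).
Of the 6 differences, 3 transitions and 3 transversions, so the answer is 3.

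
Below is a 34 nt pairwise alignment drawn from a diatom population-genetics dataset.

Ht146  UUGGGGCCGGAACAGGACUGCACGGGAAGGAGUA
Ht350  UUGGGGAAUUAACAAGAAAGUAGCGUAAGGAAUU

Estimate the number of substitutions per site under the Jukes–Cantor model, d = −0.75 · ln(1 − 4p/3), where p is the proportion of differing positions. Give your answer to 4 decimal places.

Differing sites — 7:C/A; 8:C/A; 9:G/U; 10:G/U; 15:G/A; 18:C/A; 19:U/A; 21:C/U; 23:C/G; 24:G/C; 26:G/U; 32:G/A; 34:A/U.
p = 13/34 = 0.382353.
d = −0.75 · ln(1 − (4/3)·0.382353) = −0.75 · ln(0.490196) = −0.75 · (-0.712950) = 0.5347.

0.5347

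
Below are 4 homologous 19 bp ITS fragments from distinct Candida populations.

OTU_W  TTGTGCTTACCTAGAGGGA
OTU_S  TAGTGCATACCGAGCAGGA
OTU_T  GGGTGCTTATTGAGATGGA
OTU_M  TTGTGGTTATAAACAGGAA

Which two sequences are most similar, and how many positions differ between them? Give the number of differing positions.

Pairwise Hamming distances:
  OTU_W vs OTU_S: 5
  OTU_W vs OTU_T: 6
  OTU_W vs OTU_M: 6
  OTU_S vs OTU_T: 7
  OTU_S vs OTU_M: 10
  OTU_T vs OTU_M: 8
The smallest is 5, between OTU_W and OTU_S.

5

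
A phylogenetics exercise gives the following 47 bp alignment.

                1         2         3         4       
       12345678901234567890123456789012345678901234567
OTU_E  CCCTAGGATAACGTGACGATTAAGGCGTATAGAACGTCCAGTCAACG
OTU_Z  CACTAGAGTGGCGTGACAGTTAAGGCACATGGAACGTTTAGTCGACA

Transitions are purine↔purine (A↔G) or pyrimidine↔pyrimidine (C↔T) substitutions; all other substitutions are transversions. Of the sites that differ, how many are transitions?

13

The sequences differ at positions 2 (C/A, transversion), 7 (G/A, transition), 8 (A/G, transition), 10 (A/G, transition), 11 (A/G, transition), 18 (G/A, transition), 19 (A/G, transition), 27 (G/A, transition), 28 (T/C, transition), 31 (A/G, transition), 38 (C/T, transition), 39 (C/T, transition), 44 (A/G, transition), 47 (G/A, transition).
Of the 14 differences, 13 transitions and 1 transversion, so the answer is 13.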